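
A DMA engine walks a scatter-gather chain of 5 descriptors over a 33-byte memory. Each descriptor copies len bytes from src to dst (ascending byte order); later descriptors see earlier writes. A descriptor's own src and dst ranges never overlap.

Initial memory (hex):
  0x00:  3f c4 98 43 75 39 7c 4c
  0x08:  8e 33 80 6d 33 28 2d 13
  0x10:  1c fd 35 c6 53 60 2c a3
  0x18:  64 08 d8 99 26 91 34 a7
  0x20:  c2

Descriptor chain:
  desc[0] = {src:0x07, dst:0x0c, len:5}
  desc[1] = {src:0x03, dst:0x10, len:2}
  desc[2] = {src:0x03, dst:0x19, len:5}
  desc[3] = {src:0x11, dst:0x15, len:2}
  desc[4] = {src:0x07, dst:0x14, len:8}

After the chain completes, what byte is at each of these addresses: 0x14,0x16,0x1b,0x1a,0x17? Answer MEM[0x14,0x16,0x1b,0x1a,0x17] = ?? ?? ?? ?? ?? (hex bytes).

#0 dst[0x0c+5] := {0x4c,0x8e,0x33,0x80,0x6d}
#1 dst[0x10+2] := {0x43,0x75}
#2 dst[0x19+5] := {0x43,0x75,0x39,0x7c,0x4c}
#3 dst[0x15+2] := {0x75,0x35}
#4 dst[0x14+8] := {0x4c,0x8e,0x33,0x80,0x6d,0x4c,0x8e,0x33}
query mem[0x14]=0x4c, mem[0x16]=0x33, mem[0x1b]=0x33, mem[0x1a]=0x8e, mem[0x17]=0x80

MEM[0x14,0x16,0x1b,0x1a,0x17] = 4c 33 33 8e 80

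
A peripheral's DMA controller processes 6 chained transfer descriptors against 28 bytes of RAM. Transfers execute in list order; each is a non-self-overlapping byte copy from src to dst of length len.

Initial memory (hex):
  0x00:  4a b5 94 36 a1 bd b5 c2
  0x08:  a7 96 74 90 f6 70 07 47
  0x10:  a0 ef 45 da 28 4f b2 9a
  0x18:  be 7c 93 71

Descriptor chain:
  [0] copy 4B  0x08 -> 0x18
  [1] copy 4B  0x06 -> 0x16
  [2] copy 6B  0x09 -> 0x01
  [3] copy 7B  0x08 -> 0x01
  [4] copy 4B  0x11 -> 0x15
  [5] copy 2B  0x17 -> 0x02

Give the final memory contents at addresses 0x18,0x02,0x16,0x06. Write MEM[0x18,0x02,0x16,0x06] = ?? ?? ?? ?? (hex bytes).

[0] 0x08->0x18 len=4 : a7 96 74 90
[1] 0x06->0x16 len=4 : b5 c2 a7 96
[2] 0x09->0x01 len=6 : 96 74 90 f6 70 07
[3] 0x08->0x01 len=7 : a7 96 74 90 f6 70 07
[4] 0x11->0x15 len=4 : ef 45 da 28
[5] 0x17->0x02 len=2 : da 28
query mem[0x18]=0x28, mem[0x02]=0xda, mem[0x16]=0x45, mem[0x06]=0x70

MEM[0x18,0x02,0x16,0x06] = 28 da 45 70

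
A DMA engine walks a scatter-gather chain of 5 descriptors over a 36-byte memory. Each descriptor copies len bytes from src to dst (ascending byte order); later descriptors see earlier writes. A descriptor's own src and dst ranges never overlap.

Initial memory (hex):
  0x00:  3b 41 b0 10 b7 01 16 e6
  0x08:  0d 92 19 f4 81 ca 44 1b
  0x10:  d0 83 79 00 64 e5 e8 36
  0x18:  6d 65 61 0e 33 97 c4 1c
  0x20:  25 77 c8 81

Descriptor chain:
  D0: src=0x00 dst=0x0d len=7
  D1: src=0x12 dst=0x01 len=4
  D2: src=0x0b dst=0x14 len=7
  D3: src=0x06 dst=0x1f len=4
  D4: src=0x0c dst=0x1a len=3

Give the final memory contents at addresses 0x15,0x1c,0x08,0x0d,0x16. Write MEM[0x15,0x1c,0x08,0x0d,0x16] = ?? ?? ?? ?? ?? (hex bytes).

MEM[0x15,0x1c,0x08,0x0d,0x16] = 81 41 0d 3b 3b

  after D0: wrote 7B at 0x0d = 3b41b010b70116
  after D1: wrote 4B at 0x01 = 011664e5
  after D2: wrote 7B at 0x14 = f4813b41b010b7
  after D3: wrote 4B at 0x1f = 16e60d92
  after D4: wrote 3B at 0x1a = 813b41
query mem[0x15]=0x81, mem[0x1c]=0x41, mem[0x08]=0x0d, mem[0x0d]=0x3b, mem[0x16]=0x3b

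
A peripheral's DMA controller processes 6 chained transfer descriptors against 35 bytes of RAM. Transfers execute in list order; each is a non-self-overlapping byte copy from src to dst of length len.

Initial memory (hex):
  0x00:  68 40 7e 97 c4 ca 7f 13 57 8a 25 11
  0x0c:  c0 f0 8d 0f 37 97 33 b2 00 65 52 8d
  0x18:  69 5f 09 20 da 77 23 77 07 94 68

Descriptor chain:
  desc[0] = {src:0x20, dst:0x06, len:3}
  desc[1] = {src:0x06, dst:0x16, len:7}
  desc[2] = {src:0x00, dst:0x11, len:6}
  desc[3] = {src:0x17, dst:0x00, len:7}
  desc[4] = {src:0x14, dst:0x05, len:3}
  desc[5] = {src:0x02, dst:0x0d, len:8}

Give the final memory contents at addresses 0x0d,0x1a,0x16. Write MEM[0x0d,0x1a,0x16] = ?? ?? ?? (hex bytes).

D0: mem[0x06..0x08] <- [07 94 68]
D1: mem[0x16..0x1c] <- [07 94 68 8a 25 11 c0]
D2: mem[0x11..0x16] <- [68 40 7e 97 c4 ca]
D3: mem[0x00..0x06] <- [94 68 8a 25 11 c0 77]
D4: mem[0x05..0x07] <- [97 c4 ca]
D5: mem[0x0d..0x14] <- [8a 25 11 97 c4 ca 68 8a]
query mem[0x0d]=0x8a, mem[0x1a]=0x25, mem[0x16]=0xca

MEM[0x0d,0x1a,0x16] = 8a 25 ca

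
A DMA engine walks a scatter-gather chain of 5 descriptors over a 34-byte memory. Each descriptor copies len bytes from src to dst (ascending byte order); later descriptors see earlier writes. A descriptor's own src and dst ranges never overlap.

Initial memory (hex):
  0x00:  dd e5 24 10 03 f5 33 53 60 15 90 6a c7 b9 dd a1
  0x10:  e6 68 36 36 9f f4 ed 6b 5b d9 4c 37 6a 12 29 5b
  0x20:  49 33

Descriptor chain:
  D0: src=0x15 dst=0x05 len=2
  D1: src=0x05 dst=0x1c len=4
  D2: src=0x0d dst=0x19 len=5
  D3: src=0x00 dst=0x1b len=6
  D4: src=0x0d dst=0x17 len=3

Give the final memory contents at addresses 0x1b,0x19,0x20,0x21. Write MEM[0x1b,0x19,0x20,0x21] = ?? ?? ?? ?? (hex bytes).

MEM[0x1b,0x19,0x20,0x21] = dd a1 f4 33

D0: mem[0x05..0x06] <- [f4 ed]
D1: mem[0x1c..0x1f] <- [f4 ed 53 60]
D2: mem[0x19..0x1d] <- [b9 dd a1 e6 68]
D3: mem[0x1b..0x20] <- [dd e5 24 10 03 f4]
D4: mem[0x17..0x19] <- [b9 dd a1]
query mem[0x1b]=0xdd, mem[0x19]=0xa1, mem[0x20]=0xf4, mem[0x21]=0x33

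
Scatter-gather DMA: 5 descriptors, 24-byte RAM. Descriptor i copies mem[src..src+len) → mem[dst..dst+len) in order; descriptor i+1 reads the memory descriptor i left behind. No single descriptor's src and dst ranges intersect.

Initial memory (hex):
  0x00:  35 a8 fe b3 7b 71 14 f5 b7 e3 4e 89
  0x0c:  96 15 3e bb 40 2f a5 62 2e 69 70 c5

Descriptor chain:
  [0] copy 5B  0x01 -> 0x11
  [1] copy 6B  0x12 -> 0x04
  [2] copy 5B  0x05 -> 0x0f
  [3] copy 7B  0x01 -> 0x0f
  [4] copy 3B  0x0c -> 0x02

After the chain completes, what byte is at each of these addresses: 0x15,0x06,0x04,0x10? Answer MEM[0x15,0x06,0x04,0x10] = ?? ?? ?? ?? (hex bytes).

MEM[0x15,0x06,0x04,0x10] = 71 7b 3e fe

  after D0: wrote 5B at 0x11 = a8feb37b71
  after D1: wrote 6B at 0x04 = feb37b7170c5
  after D2: wrote 5B at 0x0f = b37b7170c5
  after D3: wrote 7B at 0x0f = a8feb3feb37b71
  after D4: wrote 3B at 0x02 = 96153e
query mem[0x15]=0x71, mem[0x06]=0x7b, mem[0x04]=0x3e, mem[0x10]=0xfe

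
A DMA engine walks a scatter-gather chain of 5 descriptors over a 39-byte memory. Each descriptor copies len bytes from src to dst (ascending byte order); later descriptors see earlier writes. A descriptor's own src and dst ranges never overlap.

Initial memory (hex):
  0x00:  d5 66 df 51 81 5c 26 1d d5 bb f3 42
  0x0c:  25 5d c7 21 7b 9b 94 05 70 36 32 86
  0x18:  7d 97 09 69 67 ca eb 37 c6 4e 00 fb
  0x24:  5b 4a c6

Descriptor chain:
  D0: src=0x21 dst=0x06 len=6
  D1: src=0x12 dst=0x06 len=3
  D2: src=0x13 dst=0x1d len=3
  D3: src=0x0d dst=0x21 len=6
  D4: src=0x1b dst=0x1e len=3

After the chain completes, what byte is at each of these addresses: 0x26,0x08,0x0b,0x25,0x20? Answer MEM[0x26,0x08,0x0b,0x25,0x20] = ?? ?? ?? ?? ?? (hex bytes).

  after D0: wrote 6B at 0x06 = 4e00fb5b4ac6
  after D1: wrote 3B at 0x06 = 940570
  after D2: wrote 3B at 0x1d = 057036
  after D3: wrote 6B at 0x21 = 5dc7217b9b94
  after D4: wrote 3B at 0x1e = 696705
query mem[0x26]=0x94, mem[0x08]=0x70, mem[0x0b]=0xc6, mem[0x25]=0x9b, mem[0x20]=0x05

MEM[0x26,0x08,0x0b,0x25,0x20] = 94 70 c6 9b 05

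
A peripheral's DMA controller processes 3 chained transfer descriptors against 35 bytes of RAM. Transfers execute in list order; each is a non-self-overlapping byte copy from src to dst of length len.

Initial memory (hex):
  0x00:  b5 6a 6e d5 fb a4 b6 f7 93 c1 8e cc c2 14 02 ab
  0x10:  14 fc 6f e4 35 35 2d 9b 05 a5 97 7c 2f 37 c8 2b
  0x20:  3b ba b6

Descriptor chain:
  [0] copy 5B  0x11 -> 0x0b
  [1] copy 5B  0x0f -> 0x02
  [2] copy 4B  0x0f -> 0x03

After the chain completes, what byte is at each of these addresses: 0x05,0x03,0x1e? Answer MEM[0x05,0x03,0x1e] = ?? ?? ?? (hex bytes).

[0] 0x11->0x0b len=5 : fc 6f e4 35 35
[1] 0x0f->0x02 len=5 : 35 14 fc 6f e4
[2] 0x0f->0x03 len=4 : 35 14 fc 6f
query mem[0x05]=0xfc, mem[0x03]=0x35, mem[0x1e]=0xc8

MEM[0x05,0x03,0x1e] = fc 35 c8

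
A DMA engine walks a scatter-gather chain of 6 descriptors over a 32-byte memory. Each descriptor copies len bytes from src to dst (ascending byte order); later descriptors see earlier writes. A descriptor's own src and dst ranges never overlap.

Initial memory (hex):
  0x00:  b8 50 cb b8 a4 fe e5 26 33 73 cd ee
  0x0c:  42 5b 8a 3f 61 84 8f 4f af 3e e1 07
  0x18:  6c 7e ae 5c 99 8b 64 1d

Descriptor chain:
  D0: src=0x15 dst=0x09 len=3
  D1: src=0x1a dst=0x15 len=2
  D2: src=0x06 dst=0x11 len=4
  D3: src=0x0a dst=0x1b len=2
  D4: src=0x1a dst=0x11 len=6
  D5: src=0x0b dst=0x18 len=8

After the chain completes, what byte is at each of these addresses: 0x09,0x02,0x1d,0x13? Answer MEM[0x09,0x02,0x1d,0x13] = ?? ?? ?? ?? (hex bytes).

MEM[0x09,0x02,0x1d,0x13] = 3e cb 61 07

  after D0: wrote 3B at 0x09 = 3ee107
  after D1: wrote 2B at 0x15 = ae5c
  after D2: wrote 4B at 0x11 = e526333e
  after D3: wrote 2B at 0x1b = e107
  after D4: wrote 6B at 0x11 = aee1078b641d
  after D5: wrote 8B at 0x18 = 07425b8a3f61aee1
query mem[0x09]=0x3e, mem[0x02]=0xcb, mem[0x1d]=0x61, mem[0x13]=0x07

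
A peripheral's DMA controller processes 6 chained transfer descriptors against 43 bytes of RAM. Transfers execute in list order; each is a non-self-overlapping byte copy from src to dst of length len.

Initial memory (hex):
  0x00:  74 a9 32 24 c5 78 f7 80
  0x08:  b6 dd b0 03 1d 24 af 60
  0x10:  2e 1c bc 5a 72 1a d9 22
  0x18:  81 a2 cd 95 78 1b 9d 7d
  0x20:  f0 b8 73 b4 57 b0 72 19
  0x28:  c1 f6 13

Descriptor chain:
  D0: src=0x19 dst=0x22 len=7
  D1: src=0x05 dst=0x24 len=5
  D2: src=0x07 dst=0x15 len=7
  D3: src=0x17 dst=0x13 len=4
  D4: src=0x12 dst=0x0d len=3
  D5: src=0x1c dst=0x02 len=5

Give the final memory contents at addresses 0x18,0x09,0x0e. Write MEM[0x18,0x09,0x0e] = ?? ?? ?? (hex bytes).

MEM[0x18,0x09,0x0e] = b0 dd dd

  after D0: wrote 7B at 0x22 = a2cd95781b9d7d
  after D1: wrote 5B at 0x24 = 78f780b6dd
  after D2: wrote 7B at 0x15 = 80b6ddb0031d24
  after D3: wrote 4B at 0x13 = ddb0031d
  after D4: wrote 3B at 0x0d = bcddb0
  after D5: wrote 5B at 0x02 = 781b9d7df0
query mem[0x18]=0xb0, mem[0x09]=0xdd, mem[0x0e]=0xdd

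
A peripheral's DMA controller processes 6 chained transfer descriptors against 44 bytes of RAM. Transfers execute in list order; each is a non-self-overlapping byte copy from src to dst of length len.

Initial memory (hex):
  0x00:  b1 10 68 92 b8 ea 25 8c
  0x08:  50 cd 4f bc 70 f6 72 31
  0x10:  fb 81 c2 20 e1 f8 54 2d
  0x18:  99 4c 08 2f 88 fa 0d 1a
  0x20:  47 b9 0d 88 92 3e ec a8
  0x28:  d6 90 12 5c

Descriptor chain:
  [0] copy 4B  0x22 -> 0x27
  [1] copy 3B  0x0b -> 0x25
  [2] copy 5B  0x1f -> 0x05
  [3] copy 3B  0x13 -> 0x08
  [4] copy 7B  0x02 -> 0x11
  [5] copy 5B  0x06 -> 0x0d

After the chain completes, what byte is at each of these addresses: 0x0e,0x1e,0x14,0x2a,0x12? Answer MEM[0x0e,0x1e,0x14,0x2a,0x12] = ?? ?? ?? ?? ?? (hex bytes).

[0] 0x22->0x27 len=4 : 0d 88 92 3e
[1] 0x0b->0x25 len=3 : bc 70 f6
[2] 0x1f->0x05 len=5 : 1a 47 b9 0d 88
[3] 0x13->0x08 len=3 : 20 e1 f8
[4] 0x02->0x11 len=7 : 68 92 b8 1a 47 b9 20
[5] 0x06->0x0d len=5 : 47 b9 20 e1 f8
query mem[0x0e]=0xb9, mem[0x1e]=0x0d, mem[0x14]=0x1a, mem[0x2a]=0x3e, mem[0x12]=0x92

MEM[0x0e,0x1e,0x14,0x2a,0x12] = b9 0d 1a 3e 92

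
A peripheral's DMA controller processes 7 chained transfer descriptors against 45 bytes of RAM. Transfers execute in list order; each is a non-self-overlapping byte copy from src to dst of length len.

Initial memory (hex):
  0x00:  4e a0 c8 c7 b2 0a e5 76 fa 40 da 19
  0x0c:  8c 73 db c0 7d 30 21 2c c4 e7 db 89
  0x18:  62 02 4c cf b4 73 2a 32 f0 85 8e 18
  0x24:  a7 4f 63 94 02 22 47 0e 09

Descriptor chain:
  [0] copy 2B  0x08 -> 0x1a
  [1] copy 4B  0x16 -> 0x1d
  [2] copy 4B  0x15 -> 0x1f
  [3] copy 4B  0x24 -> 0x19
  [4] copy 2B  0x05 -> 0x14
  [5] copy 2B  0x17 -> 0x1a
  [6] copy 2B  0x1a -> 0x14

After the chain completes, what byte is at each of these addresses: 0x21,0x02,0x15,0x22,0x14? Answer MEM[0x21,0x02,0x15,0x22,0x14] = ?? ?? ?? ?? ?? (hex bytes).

  after D0: wrote 2B at 0x1a = fa40
  after D1: wrote 4B at 0x1d = db896202
  after D2: wrote 4B at 0x1f = e7db8962
  after D3: wrote 4B at 0x19 = a74f6394
  after D4: wrote 2B at 0x14 = 0ae5
  after D5: wrote 2B at 0x1a = 8962
  after D6: wrote 2B at 0x14 = 8962
query mem[0x21]=0x89, mem[0x02]=0xc8, mem[0x15]=0x62, mem[0x22]=0x62, mem[0x14]=0x89

MEM[0x21,0x02,0x15,0x22,0x14] = 89 c8 62 62 89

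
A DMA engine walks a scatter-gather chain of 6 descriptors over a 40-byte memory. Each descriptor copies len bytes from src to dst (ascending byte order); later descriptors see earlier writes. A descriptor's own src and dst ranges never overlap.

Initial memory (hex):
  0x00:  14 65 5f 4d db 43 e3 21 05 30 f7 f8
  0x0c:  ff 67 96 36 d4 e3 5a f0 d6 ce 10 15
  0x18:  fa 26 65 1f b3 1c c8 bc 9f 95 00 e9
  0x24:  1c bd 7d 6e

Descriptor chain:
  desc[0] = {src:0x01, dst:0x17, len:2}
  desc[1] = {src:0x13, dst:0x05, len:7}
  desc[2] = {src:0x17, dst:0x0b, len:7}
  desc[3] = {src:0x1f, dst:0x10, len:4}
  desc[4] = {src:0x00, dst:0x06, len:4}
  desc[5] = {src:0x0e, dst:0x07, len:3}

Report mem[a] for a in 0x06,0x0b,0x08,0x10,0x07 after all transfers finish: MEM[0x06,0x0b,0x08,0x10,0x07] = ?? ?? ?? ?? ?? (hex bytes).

D0: mem[0x17..0x18] <- [65 5f]
D1: mem[0x05..0x0b] <- [f0 d6 ce 10 65 5f 26]
D2: mem[0x0b..0x11] <- [65 5f 26 65 1f b3 1c]
D3: mem[0x10..0x13] <- [bc 9f 95 00]
D4: mem[0x06..0x09] <- [14 65 5f 4d]
D5: mem[0x07..0x09] <- [65 1f bc]
query mem[0x06]=0x14, mem[0x0b]=0x65, mem[0x08]=0x1f, mem[0x10]=0xbc, mem[0x07]=0x65

MEM[0x06,0x0b,0x08,0x10,0x07] = 14 65 1f bc 65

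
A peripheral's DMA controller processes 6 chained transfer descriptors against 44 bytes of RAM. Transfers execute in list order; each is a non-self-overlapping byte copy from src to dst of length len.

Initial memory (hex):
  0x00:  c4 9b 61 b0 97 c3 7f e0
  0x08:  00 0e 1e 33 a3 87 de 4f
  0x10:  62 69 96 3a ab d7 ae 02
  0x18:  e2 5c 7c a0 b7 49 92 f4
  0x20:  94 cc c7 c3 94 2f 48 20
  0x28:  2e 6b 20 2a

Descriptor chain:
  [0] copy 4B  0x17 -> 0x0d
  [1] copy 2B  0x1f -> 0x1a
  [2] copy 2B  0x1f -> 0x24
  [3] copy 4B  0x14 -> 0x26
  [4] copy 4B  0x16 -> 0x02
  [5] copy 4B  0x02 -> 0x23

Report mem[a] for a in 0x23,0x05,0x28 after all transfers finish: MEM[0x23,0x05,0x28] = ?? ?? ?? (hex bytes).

D0: mem[0x0d..0x10] <- [02 e2 5c 7c]
D1: mem[0x1a..0x1b] <- [f4 94]
D2: mem[0x24..0x25] <- [f4 94]
D3: mem[0x26..0x29] <- [ab d7 ae 02]
D4: mem[0x02..0x05] <- [ae 02 e2 5c]
D5: mem[0x23..0x26] <- [ae 02 e2 5c]
query mem[0x23]=0xae, mem[0x05]=0x5c, mem[0x28]=0xae

MEM[0x23,0x05,0x28] = ae 5c ae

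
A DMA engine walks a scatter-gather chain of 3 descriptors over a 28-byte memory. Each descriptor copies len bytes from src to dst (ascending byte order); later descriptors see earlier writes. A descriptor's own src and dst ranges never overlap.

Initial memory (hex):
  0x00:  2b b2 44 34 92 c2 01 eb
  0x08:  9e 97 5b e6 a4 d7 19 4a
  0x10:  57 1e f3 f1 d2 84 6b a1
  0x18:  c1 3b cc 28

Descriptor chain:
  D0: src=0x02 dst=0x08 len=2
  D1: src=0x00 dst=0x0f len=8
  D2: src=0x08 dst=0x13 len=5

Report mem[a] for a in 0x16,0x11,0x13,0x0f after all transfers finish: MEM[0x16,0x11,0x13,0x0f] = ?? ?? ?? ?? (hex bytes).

#0 dst[0x08+2] := {0x44,0x34}
#1 dst[0x0f+8] := {0x2b,0xb2,0x44,0x34,0x92,0xc2,0x01,0xeb}
#2 dst[0x13+5] := {0x44,0x34,0x5b,0xe6,0xa4}
query mem[0x16]=0xe6, mem[0x11]=0x44, mem[0x13]=0x44, mem[0x0f]=0x2b

MEM[0x16,0x11,0x13,0x0f] = e6 44 44 2b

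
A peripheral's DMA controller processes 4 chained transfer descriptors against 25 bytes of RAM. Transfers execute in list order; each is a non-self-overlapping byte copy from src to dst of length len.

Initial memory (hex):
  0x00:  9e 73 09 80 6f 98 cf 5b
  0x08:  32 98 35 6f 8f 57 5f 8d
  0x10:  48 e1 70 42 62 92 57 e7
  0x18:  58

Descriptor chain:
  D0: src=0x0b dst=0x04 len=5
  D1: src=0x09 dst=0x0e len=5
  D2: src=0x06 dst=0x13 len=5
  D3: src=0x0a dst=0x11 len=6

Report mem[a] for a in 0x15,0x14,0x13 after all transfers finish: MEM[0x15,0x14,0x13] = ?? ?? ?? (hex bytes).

#0 dst[0x04+5] := {0x6f,0x8f,0x57,0x5f,0x8d}
#1 dst[0x0e+5] := {0x98,0x35,0x6f,0x8f,0x57}
#2 dst[0x13+5] := {0x57,0x5f,0x8d,0x98,0x35}
#3 dst[0x11+6] := {0x35,0x6f,0x8f,0x57,0x98,0x35}
query mem[0x15]=0x98, mem[0x14]=0x57, mem[0x13]=0x8f

MEM[0x15,0x14,0x13] = 98 57 8f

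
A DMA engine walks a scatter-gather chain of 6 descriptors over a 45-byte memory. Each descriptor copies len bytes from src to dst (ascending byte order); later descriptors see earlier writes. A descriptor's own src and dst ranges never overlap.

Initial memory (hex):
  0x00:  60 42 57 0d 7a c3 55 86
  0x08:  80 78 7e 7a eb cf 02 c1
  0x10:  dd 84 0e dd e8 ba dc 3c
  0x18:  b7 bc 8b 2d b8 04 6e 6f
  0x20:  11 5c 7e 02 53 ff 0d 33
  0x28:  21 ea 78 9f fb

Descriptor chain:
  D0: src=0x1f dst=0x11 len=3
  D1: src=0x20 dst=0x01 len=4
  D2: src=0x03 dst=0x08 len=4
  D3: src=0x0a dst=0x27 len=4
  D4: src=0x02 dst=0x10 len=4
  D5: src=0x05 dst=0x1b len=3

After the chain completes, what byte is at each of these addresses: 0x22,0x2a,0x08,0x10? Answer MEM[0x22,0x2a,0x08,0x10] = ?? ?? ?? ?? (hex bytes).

#0 dst[0x11+3] := {0x6f,0x11,0x5c}
#1 dst[0x01+4] := {0x11,0x5c,0x7e,0x02}
#2 dst[0x08+4] := {0x7e,0x02,0xc3,0x55}
#3 dst[0x27+4] := {0xc3,0x55,0xeb,0xcf}
#4 dst[0x10+4] := {0x5c,0x7e,0x02,0xc3}
#5 dst[0x1b+3] := {0xc3,0x55,0x86}
query mem[0x22]=0x7e, mem[0x2a]=0xcf, mem[0x08]=0x7e, mem[0x10]=0x5c

MEM[0x22,0x2a,0x08,0x10] = 7e cf 7e 5c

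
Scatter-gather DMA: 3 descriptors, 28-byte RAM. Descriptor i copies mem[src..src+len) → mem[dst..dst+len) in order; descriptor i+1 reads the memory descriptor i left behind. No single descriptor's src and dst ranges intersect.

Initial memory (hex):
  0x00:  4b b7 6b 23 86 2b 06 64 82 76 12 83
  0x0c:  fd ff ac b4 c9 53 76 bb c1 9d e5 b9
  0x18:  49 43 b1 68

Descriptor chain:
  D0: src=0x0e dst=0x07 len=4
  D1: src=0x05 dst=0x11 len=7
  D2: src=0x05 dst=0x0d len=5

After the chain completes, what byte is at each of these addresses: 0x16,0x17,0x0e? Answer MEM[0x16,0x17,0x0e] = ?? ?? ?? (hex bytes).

  after D0: wrote 4B at 0x07 = acb4c953
  after D1: wrote 7B at 0x11 = 2b06acb4c95383
  after D2: wrote 5B at 0x0d = 2b06acb4c9
query mem[0x16]=0x53, mem[0x17]=0x83, mem[0x0e]=0x06

MEM[0x16,0x17,0x0e] = 53 83 06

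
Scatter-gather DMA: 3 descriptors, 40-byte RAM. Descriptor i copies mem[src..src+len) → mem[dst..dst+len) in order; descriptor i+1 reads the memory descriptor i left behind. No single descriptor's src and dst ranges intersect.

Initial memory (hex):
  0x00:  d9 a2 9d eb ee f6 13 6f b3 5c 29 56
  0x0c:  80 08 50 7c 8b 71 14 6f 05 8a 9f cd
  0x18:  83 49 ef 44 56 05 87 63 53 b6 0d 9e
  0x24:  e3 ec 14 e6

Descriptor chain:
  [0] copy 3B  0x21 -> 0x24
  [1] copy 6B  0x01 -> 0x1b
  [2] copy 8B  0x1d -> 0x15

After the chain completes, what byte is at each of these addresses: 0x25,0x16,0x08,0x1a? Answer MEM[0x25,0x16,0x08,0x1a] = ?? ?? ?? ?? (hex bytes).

MEM[0x25,0x16,0x08,0x1a] = 0d ee b3 0d

#0 dst[0x24+3] := {0xb6,0x0d,0x9e}
#1 dst[0x1b+6] := {0xa2,0x9d,0xeb,0xee,0xf6,0x13}
#2 dst[0x15+8] := {0xeb,0xee,0xf6,0x13,0xb6,0x0d,0x9e,0xb6}
query mem[0x25]=0x0d, mem[0x16]=0xee, mem[0x08]=0xb3, mem[0x1a]=0x0d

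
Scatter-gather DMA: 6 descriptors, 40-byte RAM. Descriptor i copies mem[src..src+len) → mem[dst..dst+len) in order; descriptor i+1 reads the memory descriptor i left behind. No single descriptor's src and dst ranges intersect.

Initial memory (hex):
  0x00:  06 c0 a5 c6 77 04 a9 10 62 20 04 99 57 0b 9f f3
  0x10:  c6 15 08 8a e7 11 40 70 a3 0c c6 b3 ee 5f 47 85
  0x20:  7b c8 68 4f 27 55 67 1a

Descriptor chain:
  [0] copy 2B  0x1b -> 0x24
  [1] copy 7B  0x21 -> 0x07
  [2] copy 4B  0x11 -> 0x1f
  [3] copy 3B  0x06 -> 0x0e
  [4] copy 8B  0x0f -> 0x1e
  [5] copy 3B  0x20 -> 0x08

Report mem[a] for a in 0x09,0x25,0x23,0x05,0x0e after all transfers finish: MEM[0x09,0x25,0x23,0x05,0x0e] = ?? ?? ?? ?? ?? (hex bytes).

D0: mem[0x24..0x25] <- [b3 ee]
D1: mem[0x07..0x0d] <- [c8 68 4f b3 ee 67 1a]
D2: mem[0x1f..0x22] <- [15 08 8a e7]
D3: mem[0x0e..0x10] <- [a9 c8 68]
D4: mem[0x1e..0x25] <- [c8 68 15 08 8a e7 11 40]
D5: mem[0x08..0x0a] <- [15 08 8a]
query mem[0x09]=0x08, mem[0x25]=0x40, mem[0x23]=0xe7, mem[0x05]=0x04, mem[0x0e]=0xa9

MEM[0x09,0x25,0x23,0x05,0x0e] = 08 40 e7 04 a9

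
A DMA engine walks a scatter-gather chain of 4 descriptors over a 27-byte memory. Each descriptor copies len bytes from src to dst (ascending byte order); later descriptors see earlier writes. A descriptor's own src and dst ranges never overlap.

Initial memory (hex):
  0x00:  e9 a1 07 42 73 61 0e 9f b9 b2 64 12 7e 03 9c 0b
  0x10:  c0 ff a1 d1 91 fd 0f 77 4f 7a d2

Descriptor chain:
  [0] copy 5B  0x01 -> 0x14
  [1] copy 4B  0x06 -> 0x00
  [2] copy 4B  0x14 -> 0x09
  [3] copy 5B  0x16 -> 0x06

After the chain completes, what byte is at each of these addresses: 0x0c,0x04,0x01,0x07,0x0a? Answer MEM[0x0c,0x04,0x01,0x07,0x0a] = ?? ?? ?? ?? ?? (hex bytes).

  after D0: wrote 5B at 0x14 = a107427361
  after D1: wrote 4B at 0x00 = 0e9fb9b2
  after D2: wrote 4B at 0x09 = a1074273
  after D3: wrote 5B at 0x06 = 4273617ad2
query mem[0x0c]=0x73, mem[0x04]=0x73, mem[0x01]=0x9f, mem[0x07]=0x73, mem[0x0a]=0xd2

MEM[0x0c,0x04,0x01,0x07,0x0a] = 73 73 9f 73 d2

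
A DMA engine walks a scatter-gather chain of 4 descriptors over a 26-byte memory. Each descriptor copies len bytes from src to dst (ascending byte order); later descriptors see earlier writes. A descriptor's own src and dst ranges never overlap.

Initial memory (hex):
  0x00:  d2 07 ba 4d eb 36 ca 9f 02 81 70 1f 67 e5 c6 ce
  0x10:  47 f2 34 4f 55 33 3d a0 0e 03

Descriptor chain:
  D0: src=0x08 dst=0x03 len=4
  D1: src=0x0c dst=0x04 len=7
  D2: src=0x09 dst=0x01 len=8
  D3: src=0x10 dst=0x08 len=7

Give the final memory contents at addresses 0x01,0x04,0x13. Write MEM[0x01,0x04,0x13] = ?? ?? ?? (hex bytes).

MEM[0x01,0x04,0x13] = f2 67 4f

#0 dst[0x03+4] := {0x02,0x81,0x70,0x1f}
#1 dst[0x04+7] := {0x67,0xe5,0xc6,0xce,0x47,0xf2,0x34}
#2 dst[0x01+8] := {0xf2,0x34,0x1f,0x67,0xe5,0xc6,0xce,0x47}
#3 dst[0x08+7] := {0x47,0xf2,0x34,0x4f,0x55,0x33,0x3d}
query mem[0x01]=0xf2, mem[0x04]=0x67, mem[0x13]=0x4f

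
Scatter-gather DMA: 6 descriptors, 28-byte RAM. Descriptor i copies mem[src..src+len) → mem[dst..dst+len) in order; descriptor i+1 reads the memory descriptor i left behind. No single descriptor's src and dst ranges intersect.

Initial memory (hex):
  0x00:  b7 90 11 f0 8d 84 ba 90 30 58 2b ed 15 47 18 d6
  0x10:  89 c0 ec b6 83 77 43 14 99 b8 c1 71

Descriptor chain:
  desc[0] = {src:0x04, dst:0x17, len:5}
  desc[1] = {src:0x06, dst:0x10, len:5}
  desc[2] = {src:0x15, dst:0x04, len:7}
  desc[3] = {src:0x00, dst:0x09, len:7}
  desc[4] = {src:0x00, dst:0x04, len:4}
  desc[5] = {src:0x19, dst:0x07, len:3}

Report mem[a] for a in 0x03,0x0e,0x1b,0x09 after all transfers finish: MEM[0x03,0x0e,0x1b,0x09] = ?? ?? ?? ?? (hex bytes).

MEM[0x03,0x0e,0x1b,0x09] = f0 43 30 30

D0: mem[0x17..0x1b] <- [8d 84 ba 90 30]
D1: mem[0x10..0x14] <- [ba 90 30 58 2b]
D2: mem[0x04..0x0a] <- [77 43 8d 84 ba 90 30]
D3: mem[0x09..0x0f] <- [b7 90 11 f0 77 43 8d]
D4: mem[0x04..0x07] <- [b7 90 11 f0]
D5: mem[0x07..0x09] <- [ba 90 30]
query mem[0x03]=0xf0, mem[0x0e]=0x43, mem[0x1b]=0x30, mem[0x09]=0x30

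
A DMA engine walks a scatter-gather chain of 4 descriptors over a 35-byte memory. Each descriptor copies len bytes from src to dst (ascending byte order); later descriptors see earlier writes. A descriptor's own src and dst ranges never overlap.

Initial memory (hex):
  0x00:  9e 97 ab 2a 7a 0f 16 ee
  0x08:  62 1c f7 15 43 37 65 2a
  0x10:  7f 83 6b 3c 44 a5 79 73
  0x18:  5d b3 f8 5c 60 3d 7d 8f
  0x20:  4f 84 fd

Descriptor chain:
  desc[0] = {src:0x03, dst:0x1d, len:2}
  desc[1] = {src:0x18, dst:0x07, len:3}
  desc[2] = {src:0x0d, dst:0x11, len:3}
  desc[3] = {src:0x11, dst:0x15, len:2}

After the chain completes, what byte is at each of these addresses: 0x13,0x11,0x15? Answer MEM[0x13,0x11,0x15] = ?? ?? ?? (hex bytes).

[0] 0x03->0x1d len=2 : 2a 7a
[1] 0x18->0x07 len=3 : 5d b3 f8
[2] 0x0d->0x11 len=3 : 37 65 2a
[3] 0x11->0x15 len=2 : 37 65
query mem[0x13]=0x2a, mem[0x11]=0x37, mem[0x15]=0x37

MEM[0x13,0x11,0x15] = 2a 37 37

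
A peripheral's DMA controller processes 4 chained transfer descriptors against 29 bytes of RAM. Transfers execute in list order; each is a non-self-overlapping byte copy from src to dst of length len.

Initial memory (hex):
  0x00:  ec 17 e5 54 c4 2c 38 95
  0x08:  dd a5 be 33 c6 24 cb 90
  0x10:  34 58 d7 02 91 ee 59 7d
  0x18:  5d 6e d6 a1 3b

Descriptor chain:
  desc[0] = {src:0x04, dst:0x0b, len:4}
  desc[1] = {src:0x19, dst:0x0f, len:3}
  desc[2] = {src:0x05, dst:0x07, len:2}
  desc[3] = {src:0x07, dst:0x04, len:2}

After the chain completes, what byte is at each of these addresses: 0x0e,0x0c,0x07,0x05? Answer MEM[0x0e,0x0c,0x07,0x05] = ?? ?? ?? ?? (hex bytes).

MEM[0x0e,0x0c,0x07,0x05] = 95 2c 2c 38

  after D0: wrote 4B at 0x0b = c42c3895
  after D1: wrote 3B at 0x0f = 6ed6a1
  after D2: wrote 2B at 0x07 = 2c38
  after D3: wrote 2B at 0x04 = 2c38
query mem[0x0e]=0x95, mem[0x0c]=0x2c, mem[0x07]=0x2c, mem[0x05]=0x38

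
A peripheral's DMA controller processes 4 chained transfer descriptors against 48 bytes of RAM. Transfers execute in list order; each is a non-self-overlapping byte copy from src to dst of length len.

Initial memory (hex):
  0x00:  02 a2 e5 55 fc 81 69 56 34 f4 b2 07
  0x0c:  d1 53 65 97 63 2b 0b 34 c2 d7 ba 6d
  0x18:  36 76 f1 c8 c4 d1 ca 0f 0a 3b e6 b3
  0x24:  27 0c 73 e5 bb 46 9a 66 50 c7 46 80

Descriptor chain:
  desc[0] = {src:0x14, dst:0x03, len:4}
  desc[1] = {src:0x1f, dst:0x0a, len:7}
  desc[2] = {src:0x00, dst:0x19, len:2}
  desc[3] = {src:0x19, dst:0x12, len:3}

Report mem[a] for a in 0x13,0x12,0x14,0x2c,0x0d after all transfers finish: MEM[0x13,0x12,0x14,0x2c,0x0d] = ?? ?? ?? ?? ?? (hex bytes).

[0] 0x14->0x03 len=4 : c2 d7 ba 6d
[1] 0x1f->0x0a len=7 : 0f 0a 3b e6 b3 27 0c
[2] 0x00->0x19 len=2 : 02 a2
[3] 0x19->0x12 len=3 : 02 a2 c8
query mem[0x13]=0xa2, mem[0x12]=0x02, mem[0x14]=0xc8, mem[0x2c]=0x50, mem[0x0d]=0xe6

MEM[0x13,0x12,0x14,0x2c,0x0d] = a2 02 c8 50 e6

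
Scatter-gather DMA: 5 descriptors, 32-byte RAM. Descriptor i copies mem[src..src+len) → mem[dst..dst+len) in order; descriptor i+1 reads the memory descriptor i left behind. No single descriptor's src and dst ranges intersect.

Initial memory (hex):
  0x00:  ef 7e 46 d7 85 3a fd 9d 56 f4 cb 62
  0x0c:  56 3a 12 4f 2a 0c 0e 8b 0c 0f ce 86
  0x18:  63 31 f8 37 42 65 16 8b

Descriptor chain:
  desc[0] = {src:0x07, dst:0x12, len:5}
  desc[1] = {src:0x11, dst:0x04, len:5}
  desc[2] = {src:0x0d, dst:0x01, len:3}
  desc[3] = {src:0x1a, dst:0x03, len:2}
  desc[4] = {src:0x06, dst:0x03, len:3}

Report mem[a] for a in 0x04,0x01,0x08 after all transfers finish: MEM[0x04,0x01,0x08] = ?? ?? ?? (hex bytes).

#0 dst[0x12+5] := {0x9d,0x56,0xf4,0xcb,0x62}
#1 dst[0x04+5] := {0x0c,0x9d,0x56,0xf4,0xcb}
#2 dst[0x01+3] := {0x3a,0x12,0x4f}
#3 dst[0x03+2] := {0xf8,0x37}
#4 dst[0x03+3] := {0x56,0xf4,0xcb}
query mem[0x04]=0xf4, mem[0x01]=0x3a, mem[0x08]=0xcb

MEM[0x04,0x01,0x08] = f4 3a cb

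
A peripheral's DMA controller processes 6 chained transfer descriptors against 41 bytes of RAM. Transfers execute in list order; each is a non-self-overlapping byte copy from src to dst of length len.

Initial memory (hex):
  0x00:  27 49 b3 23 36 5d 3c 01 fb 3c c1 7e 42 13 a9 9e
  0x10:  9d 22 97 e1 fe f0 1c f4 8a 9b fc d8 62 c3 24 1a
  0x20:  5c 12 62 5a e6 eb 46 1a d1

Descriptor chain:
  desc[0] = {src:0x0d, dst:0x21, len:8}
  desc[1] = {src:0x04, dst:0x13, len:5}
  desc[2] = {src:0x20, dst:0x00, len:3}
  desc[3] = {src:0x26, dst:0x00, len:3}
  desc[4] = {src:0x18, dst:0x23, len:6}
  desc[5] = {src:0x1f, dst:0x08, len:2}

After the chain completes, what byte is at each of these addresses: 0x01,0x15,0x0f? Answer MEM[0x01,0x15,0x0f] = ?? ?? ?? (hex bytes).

[0] 0x0d->0x21 len=8 : 13 a9 9e 9d 22 97 e1 fe
[1] 0x04->0x13 len=5 : 36 5d 3c 01 fb
[2] 0x20->0x00 len=3 : 5c 13 a9
[3] 0x26->0x00 len=3 : 97 e1 fe
[4] 0x18->0x23 len=6 : 8a 9b fc d8 62 c3
[5] 0x1f->0x08 len=2 : 1a 5c
query mem[0x01]=0xe1, mem[0x15]=0x3c, mem[0x0f]=0x9e

MEM[0x01,0x15,0x0f] = e1 3c 9e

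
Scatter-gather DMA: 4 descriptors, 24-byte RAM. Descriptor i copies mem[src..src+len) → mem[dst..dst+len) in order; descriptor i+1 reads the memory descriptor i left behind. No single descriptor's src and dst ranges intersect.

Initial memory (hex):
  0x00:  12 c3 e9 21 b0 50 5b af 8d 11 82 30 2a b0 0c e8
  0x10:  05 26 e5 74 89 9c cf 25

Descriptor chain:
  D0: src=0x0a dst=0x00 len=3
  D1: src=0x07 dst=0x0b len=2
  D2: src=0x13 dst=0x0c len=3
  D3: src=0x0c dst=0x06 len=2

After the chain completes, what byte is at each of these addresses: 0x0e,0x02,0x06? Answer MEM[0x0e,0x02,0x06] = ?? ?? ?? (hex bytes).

MEM[0x0e,0x02,0x06] = 9c 2a 74

[0] 0x0a->0x00 len=3 : 82 30 2a
[1] 0x07->0x0b len=2 : af 8d
[2] 0x13->0x0c len=3 : 74 89 9c
[3] 0x0c->0x06 len=2 : 74 89
query mem[0x0e]=0x9c, mem[0x02]=0x2a, mem[0x06]=0x74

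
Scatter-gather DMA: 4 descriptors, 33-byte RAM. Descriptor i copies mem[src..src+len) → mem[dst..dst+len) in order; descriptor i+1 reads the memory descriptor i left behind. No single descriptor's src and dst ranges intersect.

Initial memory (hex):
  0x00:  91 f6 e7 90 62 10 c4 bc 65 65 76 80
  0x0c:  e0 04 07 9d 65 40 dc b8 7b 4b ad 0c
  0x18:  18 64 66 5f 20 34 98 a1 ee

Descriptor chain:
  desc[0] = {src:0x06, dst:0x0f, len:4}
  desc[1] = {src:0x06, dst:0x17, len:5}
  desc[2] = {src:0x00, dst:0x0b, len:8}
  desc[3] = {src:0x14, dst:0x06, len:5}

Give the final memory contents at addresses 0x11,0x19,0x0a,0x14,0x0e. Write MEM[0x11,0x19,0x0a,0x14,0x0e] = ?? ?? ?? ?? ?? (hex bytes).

[0] 0x06->0x0f len=4 : c4 bc 65 65
[1] 0x06->0x17 len=5 : c4 bc 65 65 76
[2] 0x00->0x0b len=8 : 91 f6 e7 90 62 10 c4 bc
[3] 0x14->0x06 len=5 : 7b 4b ad c4 bc
query mem[0x11]=0xc4, mem[0x19]=0x65, mem[0x0a]=0xbc, mem[0x14]=0x7b, mem[0x0e]=0x90

MEM[0x11,0x19,0x0a,0x14,0x0e] = c4 65 bc 7b 90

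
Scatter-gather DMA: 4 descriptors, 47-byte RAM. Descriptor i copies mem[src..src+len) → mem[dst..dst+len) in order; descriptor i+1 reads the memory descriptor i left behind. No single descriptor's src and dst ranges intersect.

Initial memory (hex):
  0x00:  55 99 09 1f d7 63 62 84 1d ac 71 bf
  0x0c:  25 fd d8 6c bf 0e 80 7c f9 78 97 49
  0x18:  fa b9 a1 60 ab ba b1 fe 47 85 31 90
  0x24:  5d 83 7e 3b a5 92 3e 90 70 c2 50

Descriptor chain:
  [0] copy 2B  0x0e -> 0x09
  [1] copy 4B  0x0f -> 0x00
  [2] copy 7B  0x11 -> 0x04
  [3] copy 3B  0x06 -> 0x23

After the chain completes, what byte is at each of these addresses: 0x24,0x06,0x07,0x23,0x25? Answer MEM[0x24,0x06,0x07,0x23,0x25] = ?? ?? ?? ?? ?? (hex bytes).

[0] 0x0e->0x09 len=2 : d8 6c
[1] 0x0f->0x00 len=4 : 6c bf 0e 80
[2] 0x11->0x04 len=7 : 0e 80 7c f9 78 97 49
[3] 0x06->0x23 len=3 : 7c f9 78
query mem[0x24]=0xf9, mem[0x06]=0x7c, mem[0x07]=0xf9, mem[0x23]=0x7c, mem[0x25]=0x78

MEM[0x24,0x06,0x07,0x23,0x25] = f9 7c f9 7c 78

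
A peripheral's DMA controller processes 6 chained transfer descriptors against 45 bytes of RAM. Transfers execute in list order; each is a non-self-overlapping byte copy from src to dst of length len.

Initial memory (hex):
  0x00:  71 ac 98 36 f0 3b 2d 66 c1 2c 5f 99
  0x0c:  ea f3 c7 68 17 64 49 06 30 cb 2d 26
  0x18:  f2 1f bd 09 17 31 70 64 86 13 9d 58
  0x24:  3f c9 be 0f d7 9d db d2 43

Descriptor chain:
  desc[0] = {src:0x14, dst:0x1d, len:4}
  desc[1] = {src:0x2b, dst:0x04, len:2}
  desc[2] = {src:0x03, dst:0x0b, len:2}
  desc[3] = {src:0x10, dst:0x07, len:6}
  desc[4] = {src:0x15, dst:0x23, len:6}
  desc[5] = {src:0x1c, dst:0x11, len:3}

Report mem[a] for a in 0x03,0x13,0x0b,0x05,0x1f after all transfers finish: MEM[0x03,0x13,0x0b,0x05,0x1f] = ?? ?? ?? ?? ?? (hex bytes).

MEM[0x03,0x13,0x0b,0x05,0x1f] = 36 cb 30 43 2d

  after D0: wrote 4B at 0x1d = 30cb2d26
  after D1: wrote 2B at 0x04 = d243
  after D2: wrote 2B at 0x0b = 36d2
  after D3: wrote 6B at 0x07 = 1764490630cb
  after D4: wrote 6B at 0x23 = cb2d26f21fbd
  after D5: wrote 3B at 0x11 = 1730cb
query mem[0x03]=0x36, mem[0x13]=0xcb, mem[0x0b]=0x30, mem[0x05]=0x43, mem[0x1f]=0x2d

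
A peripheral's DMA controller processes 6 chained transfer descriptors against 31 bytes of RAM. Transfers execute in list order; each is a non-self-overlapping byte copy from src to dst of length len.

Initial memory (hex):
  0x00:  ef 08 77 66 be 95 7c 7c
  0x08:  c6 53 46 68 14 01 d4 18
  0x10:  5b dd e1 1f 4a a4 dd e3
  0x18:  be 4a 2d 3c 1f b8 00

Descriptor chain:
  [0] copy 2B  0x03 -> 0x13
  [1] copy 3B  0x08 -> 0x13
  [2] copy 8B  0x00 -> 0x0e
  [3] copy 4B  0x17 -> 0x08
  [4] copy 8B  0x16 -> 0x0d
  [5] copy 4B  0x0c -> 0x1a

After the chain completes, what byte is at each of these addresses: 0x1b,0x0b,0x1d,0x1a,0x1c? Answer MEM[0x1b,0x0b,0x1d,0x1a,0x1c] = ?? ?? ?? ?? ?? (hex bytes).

D0: mem[0x13..0x14] <- [66 be]
D1: mem[0x13..0x15] <- [c6 53 46]
D2: mem[0x0e..0x15] <- [ef 08 77 66 be 95 7c 7c]
D3: mem[0x08..0x0b] <- [e3 be 4a 2d]
D4: mem[0x0d..0x14] <- [dd e3 be 4a 2d 3c 1f b8]
D5: mem[0x1a..0x1d] <- [14 dd e3 be]
query mem[0x1b]=0xdd, mem[0x0b]=0x2d, mem[0x1d]=0xbe, mem[0x1a]=0x14, mem[0x1c]=0xe3

MEM[0x1b,0x0b,0x1d,0x1a,0x1c] = dd 2d be 14 e3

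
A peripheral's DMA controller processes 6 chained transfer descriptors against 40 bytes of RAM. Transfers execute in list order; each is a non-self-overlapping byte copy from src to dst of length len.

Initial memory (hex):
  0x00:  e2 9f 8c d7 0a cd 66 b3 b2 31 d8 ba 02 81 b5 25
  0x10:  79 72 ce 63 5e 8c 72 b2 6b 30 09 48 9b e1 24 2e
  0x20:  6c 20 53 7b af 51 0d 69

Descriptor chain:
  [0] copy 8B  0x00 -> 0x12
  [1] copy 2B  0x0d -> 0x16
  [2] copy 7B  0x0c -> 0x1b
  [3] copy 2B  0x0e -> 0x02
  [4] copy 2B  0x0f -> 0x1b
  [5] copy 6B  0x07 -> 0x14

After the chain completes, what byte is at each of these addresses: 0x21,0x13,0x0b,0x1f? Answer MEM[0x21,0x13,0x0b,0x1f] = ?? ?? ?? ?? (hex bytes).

D0: mem[0x12..0x19] <- [e2 9f 8c d7 0a cd 66 b3]
D1: mem[0x16..0x17] <- [81 b5]
D2: mem[0x1b..0x21] <- [02 81 b5 25 79 72 e2]
D3: mem[0x02..0x03] <- [b5 25]
D4: mem[0x1b..0x1c] <- [25 79]
D5: mem[0x14..0x19] <- [b3 b2 31 d8 ba 02]
query mem[0x21]=0xe2, mem[0x13]=0x9f, mem[0x0b]=0xba, mem[0x1f]=0x79

MEM[0x21,0x13,0x0b,0x1f] = e2 9f ba 79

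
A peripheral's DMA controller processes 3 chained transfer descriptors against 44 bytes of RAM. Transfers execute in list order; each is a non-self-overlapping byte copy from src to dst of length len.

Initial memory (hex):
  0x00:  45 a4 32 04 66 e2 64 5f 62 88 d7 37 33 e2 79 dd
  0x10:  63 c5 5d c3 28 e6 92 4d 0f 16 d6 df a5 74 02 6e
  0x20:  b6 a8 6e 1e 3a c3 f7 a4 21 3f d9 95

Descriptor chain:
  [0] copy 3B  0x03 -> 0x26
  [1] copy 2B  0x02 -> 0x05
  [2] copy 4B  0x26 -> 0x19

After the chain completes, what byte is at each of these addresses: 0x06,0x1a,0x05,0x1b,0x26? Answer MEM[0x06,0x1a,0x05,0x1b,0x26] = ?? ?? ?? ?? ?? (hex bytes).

#0 dst[0x26+3] := {0x04,0x66,0xe2}
#1 dst[0x05+2] := {0x32,0x04}
#2 dst[0x19+4] := {0x04,0x66,0xe2,0x3f}
query mem[0x06]=0x04, mem[0x1a]=0x66, mem[0x05]=0x32, mem[0x1b]=0xe2, mem[0x26]=0x04

MEM[0x06,0x1a,0x05,0x1b,0x26] = 04 66 32 e2 04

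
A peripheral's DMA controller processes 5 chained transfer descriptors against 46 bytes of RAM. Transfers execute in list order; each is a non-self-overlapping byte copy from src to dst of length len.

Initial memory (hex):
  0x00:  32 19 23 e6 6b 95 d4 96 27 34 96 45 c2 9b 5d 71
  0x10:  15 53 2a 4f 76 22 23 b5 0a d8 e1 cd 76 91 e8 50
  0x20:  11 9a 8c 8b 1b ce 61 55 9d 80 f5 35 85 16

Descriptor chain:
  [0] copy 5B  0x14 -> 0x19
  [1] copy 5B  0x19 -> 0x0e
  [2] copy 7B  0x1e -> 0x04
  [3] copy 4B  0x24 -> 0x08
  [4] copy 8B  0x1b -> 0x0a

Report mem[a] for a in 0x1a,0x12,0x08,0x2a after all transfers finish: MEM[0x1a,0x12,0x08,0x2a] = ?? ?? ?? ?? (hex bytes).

MEM[0x1a,0x12,0x08,0x2a] = 22 0a 1b f5

#0 dst[0x19+5] := {0x76,0x22,0x23,0xb5,0x0a}
#1 dst[0x0e+5] := {0x76,0x22,0x23,0xb5,0x0a}
#2 dst[0x04+7] := {0xe8,0x50,0x11,0x9a,0x8c,0x8b,0x1b}
#3 dst[0x08+4] := {0x1b,0xce,0x61,0x55}
#4 dst[0x0a+8] := {0x23,0xb5,0x0a,0xe8,0x50,0x11,0x9a,0x8c}
query mem[0x1a]=0x22, mem[0x12]=0x0a, mem[0x08]=0x1b, mem[0x2a]=0xf5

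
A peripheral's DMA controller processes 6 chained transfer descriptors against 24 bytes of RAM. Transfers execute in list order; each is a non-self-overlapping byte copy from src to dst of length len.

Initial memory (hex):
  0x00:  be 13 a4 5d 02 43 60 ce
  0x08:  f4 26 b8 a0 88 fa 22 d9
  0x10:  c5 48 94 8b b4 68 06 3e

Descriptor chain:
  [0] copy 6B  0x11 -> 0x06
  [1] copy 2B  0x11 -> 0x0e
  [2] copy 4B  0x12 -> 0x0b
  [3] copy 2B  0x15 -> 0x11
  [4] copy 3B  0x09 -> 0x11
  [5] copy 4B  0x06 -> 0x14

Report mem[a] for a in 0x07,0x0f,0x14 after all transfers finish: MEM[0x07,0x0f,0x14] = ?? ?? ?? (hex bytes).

MEM[0x07,0x0f,0x14] = 94 94 48

#0 dst[0x06+6] := {0x48,0x94,0x8b,0xb4,0x68,0x06}
#1 dst[0x0e+2] := {0x48,0x94}
#2 dst[0x0b+4] := {0x94,0x8b,0xb4,0x68}
#3 dst[0x11+2] := {0x68,0x06}
#4 dst[0x11+3] := {0xb4,0x68,0x94}
#5 dst[0x14+4] := {0x48,0x94,0x8b,0xb4}
query mem[0x07]=0x94, mem[0x0f]=0x94, mem[0x14]=0x48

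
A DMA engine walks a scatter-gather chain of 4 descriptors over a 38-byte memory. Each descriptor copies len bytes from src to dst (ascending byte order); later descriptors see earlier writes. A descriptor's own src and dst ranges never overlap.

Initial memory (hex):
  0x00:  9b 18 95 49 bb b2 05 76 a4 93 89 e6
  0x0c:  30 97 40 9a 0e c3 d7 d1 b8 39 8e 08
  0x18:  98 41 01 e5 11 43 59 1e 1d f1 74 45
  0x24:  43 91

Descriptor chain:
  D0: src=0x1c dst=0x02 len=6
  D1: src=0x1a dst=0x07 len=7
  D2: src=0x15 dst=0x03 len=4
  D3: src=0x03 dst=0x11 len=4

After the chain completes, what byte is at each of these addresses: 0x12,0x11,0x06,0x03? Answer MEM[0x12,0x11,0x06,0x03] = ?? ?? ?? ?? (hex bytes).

#0 dst[0x02+6] := {0x11,0x43,0x59,0x1e,0x1d,0xf1}
#1 dst[0x07+7] := {0x01,0xe5,0x11,0x43,0x59,0x1e,0x1d}
#2 dst[0x03+4] := {0x39,0x8e,0x08,0x98}
#3 dst[0x11+4] := {0x39,0x8e,0x08,0x98}
query mem[0x12]=0x8e, mem[0x11]=0x39, mem[0x06]=0x98, mem[0x03]=0x39

MEM[0x12,0x11,0x06,0x03] = 8e 39 98 39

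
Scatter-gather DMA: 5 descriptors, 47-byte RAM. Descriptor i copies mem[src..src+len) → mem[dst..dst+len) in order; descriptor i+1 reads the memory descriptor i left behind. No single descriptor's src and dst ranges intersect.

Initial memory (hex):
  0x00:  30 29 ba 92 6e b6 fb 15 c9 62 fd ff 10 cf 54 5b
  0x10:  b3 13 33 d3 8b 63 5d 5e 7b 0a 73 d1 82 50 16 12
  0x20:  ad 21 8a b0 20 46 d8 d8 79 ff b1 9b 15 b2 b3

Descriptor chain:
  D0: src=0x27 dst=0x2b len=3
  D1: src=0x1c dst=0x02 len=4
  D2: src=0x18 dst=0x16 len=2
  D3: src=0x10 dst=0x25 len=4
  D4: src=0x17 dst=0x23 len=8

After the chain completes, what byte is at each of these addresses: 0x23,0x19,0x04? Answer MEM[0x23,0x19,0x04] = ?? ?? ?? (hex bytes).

  after D0: wrote 3B at 0x2b = d879ff
  after D1: wrote 4B at 0x02 = 82501612
  after D2: wrote 2B at 0x16 = 7b0a
  after D3: wrote 4B at 0x25 = b31333d3
  after D4: wrote 8B at 0x23 = 0a7b0a73d1825016
query mem[0x23]=0x0a, mem[0x19]=0x0a, mem[0x04]=0x16

MEM[0x23,0x19,0x04] = 0a 0a 16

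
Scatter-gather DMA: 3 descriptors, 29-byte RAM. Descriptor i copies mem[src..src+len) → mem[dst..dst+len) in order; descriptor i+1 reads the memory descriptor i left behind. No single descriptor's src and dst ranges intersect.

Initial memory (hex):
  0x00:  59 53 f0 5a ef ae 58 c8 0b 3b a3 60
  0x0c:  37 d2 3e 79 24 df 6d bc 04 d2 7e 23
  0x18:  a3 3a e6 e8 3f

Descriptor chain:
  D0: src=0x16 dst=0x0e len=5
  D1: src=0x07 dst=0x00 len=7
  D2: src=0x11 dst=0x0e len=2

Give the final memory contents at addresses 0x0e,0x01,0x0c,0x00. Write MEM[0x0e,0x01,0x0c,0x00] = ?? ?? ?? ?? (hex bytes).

#0 dst[0x0e+5] := {0x7e,0x23,0xa3,0x3a,0xe6}
#1 dst[0x00+7] := {0xc8,0x0b,0x3b,0xa3,0x60,0x37,0xd2}
#2 dst[0x0e+2] := {0x3a,0xe6}
query mem[0x0e]=0x3a, mem[0x01]=0x0b, mem[0x0c]=0x37, mem[0x00]=0xc8

MEM[0x0e,0x01,0x0c,0x00] = 3a 0b 37 c8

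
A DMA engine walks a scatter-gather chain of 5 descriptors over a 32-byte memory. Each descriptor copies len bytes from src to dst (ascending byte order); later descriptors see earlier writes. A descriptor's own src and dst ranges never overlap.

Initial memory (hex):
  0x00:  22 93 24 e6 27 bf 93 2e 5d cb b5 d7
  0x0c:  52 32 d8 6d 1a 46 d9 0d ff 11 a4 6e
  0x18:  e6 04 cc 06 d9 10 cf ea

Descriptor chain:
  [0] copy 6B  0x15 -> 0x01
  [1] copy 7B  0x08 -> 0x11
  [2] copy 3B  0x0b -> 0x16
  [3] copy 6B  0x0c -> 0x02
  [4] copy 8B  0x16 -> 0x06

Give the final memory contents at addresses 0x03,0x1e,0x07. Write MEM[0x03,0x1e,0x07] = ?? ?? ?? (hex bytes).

D0: mem[0x01..0x06] <- [11 a4 6e e6 04 cc]
D1: mem[0x11..0x17] <- [5d cb b5 d7 52 32 d8]
D2: mem[0x16..0x18] <- [d7 52 32]
D3: mem[0x02..0x07] <- [52 32 d8 6d 1a 5d]
D4: mem[0x06..0x0d] <- [d7 52 32 04 cc 06 d9 10]
query mem[0x03]=0x32, mem[0x1e]=0xcf, mem[0x07]=0x52

MEM[0x03,0x1e,0x07] = 32 cf 52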